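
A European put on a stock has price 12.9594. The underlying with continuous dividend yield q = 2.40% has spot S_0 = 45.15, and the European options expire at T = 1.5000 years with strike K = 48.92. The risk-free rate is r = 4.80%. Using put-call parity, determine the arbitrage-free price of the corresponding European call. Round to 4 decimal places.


Answer: Call price = 10.9913

Derivation:
Put-call parity: C - P = S_0 * exp(-qT) - K * exp(-rT).
S_0 * exp(-qT) = 45.1500 * 0.96464029 = 43.55350925
K * exp(-rT) = 48.9200 * 0.93053090 = 45.52157142
C = P + S*exp(-qT) - K*exp(-rT)
C = 12.9594 + 43.55350925 - 45.52157142 = 10.9913


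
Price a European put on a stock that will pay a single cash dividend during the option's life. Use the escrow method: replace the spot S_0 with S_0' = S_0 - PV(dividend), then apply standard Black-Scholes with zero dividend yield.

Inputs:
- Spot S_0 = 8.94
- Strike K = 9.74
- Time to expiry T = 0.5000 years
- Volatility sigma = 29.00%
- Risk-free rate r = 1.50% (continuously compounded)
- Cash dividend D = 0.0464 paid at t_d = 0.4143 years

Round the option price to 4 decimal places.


Answer: Price = 1.2061

Derivation:
PV(D) = D * exp(-r * t_d) = 0.0464 * 0.99380477 = 0.04611254
S_0' = S_0 - PV(D) = 8.9400 - 0.04611254 = 8.89388746
d1 = (ln(S_0'/K) + (r + sigma^2/2)*T) / (sigma*sqrt(T)) = -0.30406508
d2 = d1 - sigma*sqrt(T) = -0.50912605
exp(-rT) = 0.99252805
N(-d1) = 0.61946085; N(-d2) = 0.69466806
P = K * exp(-rT) * N(-d2) - S_0' * N(-d1) = 9.7400 * 0.99252805 * 0.69466806 - 8.89388746 * 0.61946085 = 1.2061


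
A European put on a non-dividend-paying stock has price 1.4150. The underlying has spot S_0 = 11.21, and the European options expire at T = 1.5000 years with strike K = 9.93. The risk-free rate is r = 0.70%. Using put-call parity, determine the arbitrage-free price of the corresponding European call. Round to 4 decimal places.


Answer: Call price = 2.7987

Derivation:
Put-call parity: C - P = S_0 * exp(-qT) - K * exp(-rT).
S_0 * exp(-qT) = 11.2100 * 1.00000000 = 11.21000000
K * exp(-rT) = 9.9300 * 0.98955493 = 9.82628048
C = P + S*exp(-qT) - K*exp(-rT)
C = 1.4150 + 11.21000000 - 9.82628048 = 2.7987


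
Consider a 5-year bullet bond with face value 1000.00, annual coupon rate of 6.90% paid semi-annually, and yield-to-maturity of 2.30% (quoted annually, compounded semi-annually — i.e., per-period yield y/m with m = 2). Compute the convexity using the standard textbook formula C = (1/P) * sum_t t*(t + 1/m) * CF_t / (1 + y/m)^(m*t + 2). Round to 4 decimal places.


Answer: Convexity = 22.5062

Derivation:
Coupon per period c = face * coupon_rate / m = 34.500000
Periods per year m = 2; per-period yield y/m = 0.011500
Number of cashflows N = 10
Cashflows (t years, CF_t, discount factor 1/(1+y/m)^(m*t), PV):
  t = 0.5000: CF_t = 34.500000, DF = 0.988631, PV = 34.107761
  t = 1.0000: CF_t = 34.500000, DF = 0.977391, PV = 33.719981
  t = 1.5000: CF_t = 34.500000, DF = 0.966279, PV = 33.336610
  t = 2.0000: CF_t = 34.500000, DF = 0.955293, PV = 32.957598
  t = 2.5000: CF_t = 34.500000, DF = 0.944432, PV = 32.582894
  t = 3.0000: CF_t = 34.500000, DF = 0.933694, PV = 32.212451
  t = 3.5000: CF_t = 34.500000, DF = 0.923079, PV = 31.846220
  t = 4.0000: CF_t = 34.500000, DF = 0.912584, PV = 31.484152
  t = 4.5000: CF_t = 34.500000, DF = 0.902209, PV = 31.126201
  t = 5.0000: CF_t = 1034.500000, DF = 0.891951, PV = 922.723590
Price P = sum_t PV_t = 1216.097457
Convexity numerator sum_t t*(t + 1/m) * CF_t / (1+y/m)^(m*t + 2):
  t = 0.5000: term = 16.668305
  t = 1.0000: term = 49.436396
  t = 1.5000: term = 97.748683
  t = 2.0000: term = 161.062256
  t = 2.5000: term = 238.846647
  t = 3.0000: term = 330.583594
  t = 3.5000: term = 435.766807
  t = 4.0000: term = 553.901740
  t = 4.5000: term = 684.505363
  t = 5.0000: term = 24801.191376
Convexity = (1/P) * sum = 27369.711167 / 1216.097457 = 22.506182


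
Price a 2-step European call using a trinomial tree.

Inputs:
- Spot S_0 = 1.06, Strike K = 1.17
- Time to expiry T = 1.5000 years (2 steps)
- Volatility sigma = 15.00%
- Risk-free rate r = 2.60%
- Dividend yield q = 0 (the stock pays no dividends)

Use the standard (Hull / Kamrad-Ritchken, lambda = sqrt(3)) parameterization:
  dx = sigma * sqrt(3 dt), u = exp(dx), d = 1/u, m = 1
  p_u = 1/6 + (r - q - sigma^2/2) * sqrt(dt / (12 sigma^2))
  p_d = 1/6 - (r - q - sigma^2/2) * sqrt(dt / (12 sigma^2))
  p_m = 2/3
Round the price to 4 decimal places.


dt = T/N = 0.750000; dx = sigma*sqrt(3*dt) = 0.225000
u = exp(dx) = 1.252323; d = 1/u = 0.798516
p_u = 0.191250, p_m = 0.666667, p_d = 0.142083
Discount per step: exp(-r*dt) = 0.980689
Stock lattice S(k, j) with j the centered position index:
  k=0: S(0,+0) = 1.0600
  k=1: S(1,-1) = 0.8464; S(1,+0) = 1.0600; S(1,+1) = 1.3275
  k=2: S(2,-2) = 0.6759; S(2,-1) = 0.8464; S(2,+0) = 1.0600; S(2,+1) = 1.3275; S(2,+2) = 1.6624
Terminal payoffs V(N, j) = max(S_T - K, 0):
  V(2,-2) = 0.000000; V(2,-1) = 0.000000; V(2,+0) = 0.000000; V(2,+1) = 0.157462; V(2,+2) = 0.492411
Backward induction: V(k, j) = exp(-r*dt) * [p_u * V(k+1, j+1) + p_m * V(k+1, j) + p_d * V(k+1, j-1)]
  V(1,-1) = exp(-r*dt) * [p_u*0.000000 + p_m*0.000000 + p_d*0.000000] = 0.000000
  V(1,+0) = exp(-r*dt) * [p_u*0.157462 + p_m*0.000000 + p_d*0.000000] = 0.029533
  V(1,+1) = exp(-r*dt) * [p_u*0.492411 + p_m*0.157462 + p_d*0.000000] = 0.195303
  V(0,+0) = exp(-r*dt) * [p_u*0.195303 + p_m*0.029533 + p_d*0.000000] = 0.055939

Answer: Price = V(0,0) = 0.0559


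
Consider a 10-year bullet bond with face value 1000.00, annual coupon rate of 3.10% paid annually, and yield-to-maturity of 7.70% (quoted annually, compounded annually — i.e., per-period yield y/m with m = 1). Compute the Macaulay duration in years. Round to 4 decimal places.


Coupon per period c = face * coupon_rate / m = 31.000000
Periods per year m = 1; per-period yield y/m = 0.077000
Number of cashflows N = 10
Cashflows (t years, CF_t, discount factor 1/(1+y/m)^(m*t), PV):
  t = 1.0000: CF_t = 31.000000, DF = 0.928505, PV = 28.783658
  t = 2.0000: CF_t = 31.000000, DF = 0.862122, PV = 26.725774
  t = 3.0000: CF_t = 31.000000, DF = 0.800484, PV = 24.815017
  t = 4.0000: CF_t = 31.000000, DF = 0.743254, PV = 23.040870
  t = 5.0000: CF_t = 31.000000, DF = 0.690115, PV = 21.393566
  t = 6.0000: CF_t = 31.000000, DF = 0.640775, PV = 19.864035
  t = 7.0000: CF_t = 31.000000, DF = 0.594963, PV = 18.443858
  t = 8.0000: CF_t = 31.000000, DF = 0.552426, PV = 17.125216
  t = 9.0000: CF_t = 31.000000, DF = 0.512931, PV = 15.900851
  t = 10.0000: CF_t = 1031.000000, DF = 0.476259, PV = 491.022770
Price P = sum_t PV_t = 687.115616
Macaulay numerator sum_t t * PV_t:
  t * PV_t at t = 1.0000: 28.783658
  t * PV_t at t = 2.0000: 53.451547
  t * PV_t at t = 3.0000: 74.445052
  t * PV_t at t = 4.0000: 92.163481
  t * PV_t at t = 5.0000: 106.967829
  t * PV_t at t = 6.0000: 119.184211
  t * PV_t at t = 7.0000: 129.107006
  t * PV_t at t = 8.0000: 137.001731
  t * PV_t at t = 9.0000: 143.107658
  t * PV_t at t = 10.0000: 4910.227704
Macaulay duration D = (sum_t t * PV_t) / P = 5794.439878 / 687.115616 = 8.432991

Answer: Macaulay duration = 8.4330 years


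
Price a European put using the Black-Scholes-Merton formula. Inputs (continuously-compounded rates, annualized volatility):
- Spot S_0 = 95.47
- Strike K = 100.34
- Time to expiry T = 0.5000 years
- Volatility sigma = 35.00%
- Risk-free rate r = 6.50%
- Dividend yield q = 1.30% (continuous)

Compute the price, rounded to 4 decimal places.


d1 = (ln(S/K) + (r - q + 0.5*sigma^2) * T) / (sigma * sqrt(T)) = 0.02776967
d2 = d1 - sigma * sqrt(T) = -0.21971770
exp(-rT) = 0.96802245; exp(-qT) = 0.99352108
P = K * exp(-rT) * N(-d2) - S_0 * exp(-qT) * N(-d1)
N(-d1) = 0.48892293; N(-d2) = 0.58695449
P = 100.3400 * 0.96802245 * 0.58695449 - 95.4700 * 0.99352108 * 0.48892293 = 10.6366

Answer: Price = 10.6366


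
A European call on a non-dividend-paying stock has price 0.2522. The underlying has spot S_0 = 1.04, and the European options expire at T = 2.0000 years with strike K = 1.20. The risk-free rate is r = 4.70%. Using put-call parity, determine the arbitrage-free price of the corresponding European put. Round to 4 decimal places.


Put-call parity: C - P = S_0 * exp(-qT) - K * exp(-rT).
S_0 * exp(-qT) = 1.0400 * 1.00000000 = 1.04000000
K * exp(-rT) = 1.2000 * 0.91028276 = 1.09233931
P = C - S*exp(-qT) + K*exp(-rT)
P = 0.2522 - 1.04000000 + 1.09233931 = 0.3045

Answer: Put price = 0.3045


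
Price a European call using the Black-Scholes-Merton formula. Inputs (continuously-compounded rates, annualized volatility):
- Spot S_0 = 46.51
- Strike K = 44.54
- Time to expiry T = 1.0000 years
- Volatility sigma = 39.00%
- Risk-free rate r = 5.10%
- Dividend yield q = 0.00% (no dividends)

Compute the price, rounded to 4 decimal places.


d1 = (ln(S/K) + (r - q + 0.5*sigma^2) * T) / (sigma * sqrt(T)) = 0.43674277
d2 = d1 - sigma * sqrt(T) = 0.04674277
exp(-rT) = 0.95027867; exp(-qT) = 1.00000000
C = S_0 * exp(-qT) * N(d1) - K * exp(-rT) * N(d2)
N(d1) = 0.66885105; N(d2) = 0.51864088
C = 46.5100 * 1.00000000 * 0.66885105 - 44.5400 * 0.95027867 * 0.51864088 = 9.1566

Answer: Price = 9.1566


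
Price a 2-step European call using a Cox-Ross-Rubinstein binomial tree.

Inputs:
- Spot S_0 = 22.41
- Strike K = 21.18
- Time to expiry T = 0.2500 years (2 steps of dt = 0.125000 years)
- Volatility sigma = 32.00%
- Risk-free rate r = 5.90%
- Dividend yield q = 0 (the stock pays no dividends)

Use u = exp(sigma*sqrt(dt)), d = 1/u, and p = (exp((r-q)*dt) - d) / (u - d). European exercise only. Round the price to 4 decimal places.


dt = T/N = 0.125000
u = exp(sigma*sqrt(dt)) = 1.119785; d = 1/u = 0.893028
p = (exp((r-q)*dt) - d) / (u - d) = 0.504390
Discount per step: exp(-r*dt) = 0.992652
Stock lattice S(k, i) with i counting down-moves:
  k=0: S(0,0) = 22.4100
  k=1: S(1,0) = 25.0944; S(1,1) = 20.0128
  k=2: S(2,0) = 28.1003; S(2,1) = 22.4100; S(2,2) = 17.8720
Terminal payoffs V(N, i) = max(S_T - K, 0):
  V(2,0) = 6.920334; V(2,1) = 1.230000; V(2,2) = 0.000000
Backward induction: V(k, i) = exp(-r*dt) * [p * V(k+1, i) + (1-p) * V(k+1, i+1)].
  V(1,0) = exp(-r*dt) * [p*6.920334 + (1-p)*1.230000] = 4.070019
  V(1,1) = exp(-r*dt) * [p*1.230000 + (1-p)*0.000000] = 0.615841
  V(0,0) = exp(-r*dt) * [p*4.070019 + (1-p)*0.615841] = 2.340767

Answer: Price = V(0,0) = 2.3408


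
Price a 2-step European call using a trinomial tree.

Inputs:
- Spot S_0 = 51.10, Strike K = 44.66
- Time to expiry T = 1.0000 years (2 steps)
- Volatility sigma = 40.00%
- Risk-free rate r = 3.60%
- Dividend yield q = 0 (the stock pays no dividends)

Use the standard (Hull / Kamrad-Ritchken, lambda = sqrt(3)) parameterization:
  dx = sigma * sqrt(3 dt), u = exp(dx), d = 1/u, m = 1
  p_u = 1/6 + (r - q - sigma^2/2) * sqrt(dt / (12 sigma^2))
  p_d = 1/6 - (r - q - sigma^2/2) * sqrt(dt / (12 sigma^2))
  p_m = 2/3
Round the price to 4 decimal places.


dt = T/N = 0.500000; dx = sigma*sqrt(3*dt) = 0.489898
u = exp(dx) = 1.632150; d = 1/u = 0.612689
p_u = 0.144213, p_m = 0.666667, p_d = 0.189120
Discount per step: exp(-r*dt) = 0.982161
Stock lattice S(k, j) with j the centered position index:
  k=0: S(0,+0) = 51.1000
  k=1: S(1,-1) = 31.3084; S(1,+0) = 51.1000; S(1,+1) = 83.4028
  k=2: S(2,-2) = 19.1823; S(2,-1) = 31.3084; S(2,+0) = 51.1000; S(2,+1) = 83.4028; S(2,+2) = 136.1259
Terminal payoffs V(N, j) = max(S_T - K, 0):
  V(2,-2) = 0.000000; V(2,-1) = 0.000000; V(2,+0) = 6.440000; V(2,+1) = 38.742847; V(2,+2) = 91.465927
Backward induction: V(k, j) = exp(-r*dt) * [p_u * V(k+1, j+1) + p_m * V(k+1, j) + p_d * V(k+1, j-1)]
  V(1,-1) = exp(-r*dt) * [p_u*6.440000 + p_m*0.000000 + p_d*0.000000] = 0.912164
  V(1,+0) = exp(-r*dt) * [p_u*38.742847 + p_m*6.440000 + p_d*0.000000] = 9.704297
  V(1,+1) = exp(-r*dt) * [p_u*91.465927 + p_m*38.742847 + p_d*6.440000] = 39.519288
  V(0,+0) = exp(-r*dt) * [p_u*39.519288 + p_m*9.704297 + p_d*0.912164] = 12.121081

Answer: Price = V(0,0) = 12.1211


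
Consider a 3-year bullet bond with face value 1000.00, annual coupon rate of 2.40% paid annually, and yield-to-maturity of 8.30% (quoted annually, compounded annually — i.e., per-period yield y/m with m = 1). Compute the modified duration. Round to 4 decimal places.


Coupon per period c = face * coupon_rate / m = 24.000000
Periods per year m = 1; per-period yield y/m = 0.083000
Number of cashflows N = 3
Cashflows (t years, CF_t, discount factor 1/(1+y/m)^(m*t), PV):
  t = 1.0000: CF_t = 24.000000, DF = 0.923361, PV = 22.160665
  t = 2.0000: CF_t = 24.000000, DF = 0.852596, PV = 20.462294
  t = 3.0000: CF_t = 1024.000000, DF = 0.787254, PV = 806.147640
Price P = sum_t PV_t = 848.770599
First compute Macaulay numerator sum_t t * PV_t:
  t * PV_t at t = 1.0000: 22.160665
  t * PV_t at t = 2.0000: 40.924589
  t * PV_t at t = 3.0000: 2418.442919
Macaulay duration D = 2481.528173 / 848.770599 = 2.923674
Modified duration = D / (1 + y/m) = 2.923674 / (1 + 0.083000) = 2.699606

Answer: Modified duration = 2.6996


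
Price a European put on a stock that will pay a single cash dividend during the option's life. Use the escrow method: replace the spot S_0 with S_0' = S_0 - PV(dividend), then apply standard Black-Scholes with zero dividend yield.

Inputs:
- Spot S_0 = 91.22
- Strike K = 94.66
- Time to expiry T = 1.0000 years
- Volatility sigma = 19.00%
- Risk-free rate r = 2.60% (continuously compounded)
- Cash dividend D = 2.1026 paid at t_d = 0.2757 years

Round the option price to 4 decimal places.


Answer: Price = 8.5227

Derivation:
PV(D) = D * exp(-r * t_d) = 2.1026 * 0.99285743 = 2.08758203
S_0' = S_0 - PV(D) = 91.2200 - 2.08758203 = 89.13241797
d1 = (ln(S_0'/K) + (r + sigma^2/2)*T) / (sigma*sqrt(T)) = -0.08483378
d2 = d1 - sigma*sqrt(T) = -0.27483378
exp(-rT) = 0.97433509
N(-d1) = 0.53380323; N(-d2) = 0.60827803
P = K * exp(-rT) * N(-d2) - S_0' * N(-d1) = 94.6600 * 0.97433509 * 0.60827803 - 89.13241797 * 0.53380323 = 8.5227


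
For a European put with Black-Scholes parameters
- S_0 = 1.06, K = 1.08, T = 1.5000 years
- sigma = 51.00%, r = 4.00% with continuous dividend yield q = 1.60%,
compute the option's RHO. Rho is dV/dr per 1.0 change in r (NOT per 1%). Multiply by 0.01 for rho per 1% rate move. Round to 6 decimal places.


Answer: Rho = -0.933741

Derivation:
d1 = 0.3400193818; d2 = -0.2846005026
phi(d1) = 0.3765346805; exp(-qT) = 0.9762857098; exp(-rT) = 0.9417645336
N(-d2) = 0.6120248869
Rho = -K*T*exp(-rT)*N(-d2) = -1.0800 * 1.5000 * 0.9417645336 * 0.6120248869 = -0.933741


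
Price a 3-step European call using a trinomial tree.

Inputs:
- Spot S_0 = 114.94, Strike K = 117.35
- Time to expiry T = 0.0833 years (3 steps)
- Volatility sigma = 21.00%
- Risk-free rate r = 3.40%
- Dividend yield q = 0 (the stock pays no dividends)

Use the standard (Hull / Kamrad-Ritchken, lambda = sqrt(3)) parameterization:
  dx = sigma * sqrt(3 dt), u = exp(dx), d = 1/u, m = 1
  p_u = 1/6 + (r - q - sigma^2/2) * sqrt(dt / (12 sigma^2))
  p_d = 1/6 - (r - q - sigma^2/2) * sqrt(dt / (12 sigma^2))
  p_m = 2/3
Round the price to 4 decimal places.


dt = T/N = 0.027767; dx = sigma*sqrt(3*dt) = 0.060610
u = exp(dx) = 1.062484; d = 1/u = 0.941191
p_u = 0.169404, p_m = 0.666667, p_d = 0.163929
Discount per step: exp(-r*dt) = 0.999056
Stock lattice S(k, j) with j the centered position index:
  k=0: S(0,+0) = 114.9400
  k=1: S(1,-1) = 108.1804; S(1,+0) = 114.9400; S(1,+1) = 122.1219
  k=2: S(2,-2) = 101.8184; S(2,-1) = 108.1804; S(2,+0) = 114.9400; S(2,+1) = 122.1219; S(2,+2) = 129.7526
  k=3: S(3,-3) = 95.8305; S(3,-2) = 101.8184; S(3,-1) = 108.1804; S(3,+0) = 114.9400; S(3,+1) = 122.1219; S(3,+2) = 129.7526; S(3,+3) = 137.8601
Terminal payoffs V(N, j) = max(S_T - K, 0):
  V(3,-3) = 0.000000; V(3,-2) = 0.000000; V(3,-1) = 0.000000; V(3,+0) = 0.000000; V(3,+1) = 4.771922; V(3,+2) = 12.402600; V(3,+3) = 20.510074
Backward induction: V(k, j) = exp(-r*dt) * [p_u * V(k+1, j+1) + p_m * V(k+1, j) + p_d * V(k+1, j-1)]
  V(2,-2) = exp(-r*dt) * [p_u*0.000000 + p_m*0.000000 + p_d*0.000000] = 0.000000
  V(2,-1) = exp(-r*dt) * [p_u*0.000000 + p_m*0.000000 + p_d*0.000000] = 0.000000
  V(2,+0) = exp(-r*dt) * [p_u*4.771922 + p_m*0.000000 + p_d*0.000000] = 0.807620
  V(2,+1) = exp(-r*dt) * [p_u*12.402600 + p_m*4.771922 + p_d*0.000000] = 5.277346
  V(2,+2) = exp(-r*dt) * [p_u*20.510074 + p_m*12.402600 + p_d*4.771922] = 12.513327
  V(1,-1) = exp(-r*dt) * [p_u*0.807620 + p_m*0.000000 + p_d*0.000000] = 0.136685
  V(1,+0) = exp(-r*dt) * [p_u*5.277346 + p_m*0.807620 + p_d*0.000000] = 1.431065
  V(1,+1) = exp(-r*dt) * [p_u*12.513327 + p_m*5.277346 + p_d*0.807620] = 5.764985
  V(0,+0) = exp(-r*dt) * [p_u*5.764985 + p_m*1.431065 + p_d*0.136685] = 1.951218

Answer: Price = V(0,0) = 1.9512


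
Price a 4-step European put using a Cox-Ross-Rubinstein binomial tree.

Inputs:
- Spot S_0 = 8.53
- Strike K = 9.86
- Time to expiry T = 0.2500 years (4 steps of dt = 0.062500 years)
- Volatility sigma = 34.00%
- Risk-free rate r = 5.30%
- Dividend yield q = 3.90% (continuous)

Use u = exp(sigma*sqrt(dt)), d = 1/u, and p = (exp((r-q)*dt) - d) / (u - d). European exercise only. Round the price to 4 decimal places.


dt = T/N = 0.062500
u = exp(sigma*sqrt(dt)) = 1.088717; d = 1/u = 0.918512
p = (exp((r-q)*dt) - d) / (u - d) = 0.483906
Discount per step: exp(-r*dt) = 0.996693
Stock lattice S(k, i) with i counting down-moves:
  k=0: S(0,0) = 8.5300
  k=1: S(1,0) = 9.2868; S(1,1) = 7.8349
  k=2: S(2,0) = 10.1107; S(2,1) = 8.5300; S(2,2) = 7.1965
  k=3: S(3,0) = 11.0076; S(3,1) = 9.2868; S(3,2) = 7.8349; S(3,3) = 6.6100
  k=4: S(4,0) = 11.9842; S(4,1) = 10.1107; S(4,2) = 8.5300; S(4,3) = 7.1965; S(4,4) = 6.0714
Terminal payoffs V(N, i) = max(K - S_T, 0):
  V(4,0) = 0.000000; V(4,1) = 0.000000; V(4,2) = 1.330000; V(4,3) = 2.663539; V(4,4) = 3.788599
Backward induction: V(k, i) = exp(-r*dt) * [p * V(k+1, i) + (1-p) * V(k+1, i+1)].
  V(3,0) = exp(-r*dt) * [p*0.000000 + (1-p)*0.000000] = 0.000000
  V(3,1) = exp(-r*dt) * [p*0.000000 + (1-p)*1.330000] = 0.684135
  V(3,2) = exp(-r*dt) * [p*1.330000 + (1-p)*2.663539] = 2.011557
  V(3,3) = exp(-r*dt) * [p*2.663539 + (1-p)*3.788599] = 3.233447
  V(2,0) = exp(-r*dt) * [p*0.000000 + (1-p)*0.684135] = 0.351911
  V(2,1) = exp(-r*dt) * [p*0.684135 + (1-p)*2.011557] = 1.364682
  V(2,2) = exp(-r*dt) * [p*2.011557 + (1-p)*3.233447] = 2.633430
  V(1,0) = exp(-r*dt) * [p*0.351911 + (1-p)*1.364682] = 0.871704
  V(1,1) = exp(-r*dt) * [p*1.364682 + (1-p)*2.633430] = 2.012797
  V(0,0) = exp(-r*dt) * [p*0.871704 + (1-p)*2.012797] = 1.455785

Answer: Price = V(0,0) = 1.4558


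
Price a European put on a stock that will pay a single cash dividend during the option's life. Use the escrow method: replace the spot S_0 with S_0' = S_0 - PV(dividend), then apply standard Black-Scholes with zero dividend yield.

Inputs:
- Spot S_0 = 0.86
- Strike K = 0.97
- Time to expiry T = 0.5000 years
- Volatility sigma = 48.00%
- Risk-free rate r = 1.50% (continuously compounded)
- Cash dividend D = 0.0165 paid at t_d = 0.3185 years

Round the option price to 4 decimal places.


PV(D) = D * exp(-r * t_d) = 0.0165 * 0.99523389 = 0.01642136
S_0' = S_0 - PV(D) = 0.8600 - 0.01642136 = 0.84357864
d1 = (ln(S_0'/K) + (r + sigma^2/2)*T) / (sigma*sqrt(T)) = -0.21962425
d2 = d1 - sigma*sqrt(T) = -0.55903551
exp(-rT) = 0.99252805
N(-d1) = 0.58691810; N(-d2) = 0.71193126
P = K * exp(-rT) * N(-d2) - S_0' * N(-d1) = 0.9700 * 0.99252805 * 0.71193126 - 0.84357864 * 0.58691810 = 0.1903

Answer: Price = 0.1903


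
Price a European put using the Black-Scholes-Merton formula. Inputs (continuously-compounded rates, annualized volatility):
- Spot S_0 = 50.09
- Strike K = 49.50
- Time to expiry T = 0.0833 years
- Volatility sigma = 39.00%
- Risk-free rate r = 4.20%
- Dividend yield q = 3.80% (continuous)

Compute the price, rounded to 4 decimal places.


Answer: Price = 1.9382

Derivation:
d1 = (ln(S/K) + (r - q + 0.5*sigma^2) * T) / (sigma * sqrt(T)) = 0.16450563
d2 = d1 - sigma * sqrt(T) = 0.05194485
exp(-rT) = 0.99650751; exp(-qT) = 0.99683960
P = K * exp(-rT) * N(-d2) - S_0 * exp(-qT) * N(-d1)
N(-d1) = 0.43466656; N(-d2) = 0.47928632
P = 49.5000 * 0.99650751 * 0.47928632 - 50.0900 * 0.99683960 * 0.43466656 = 1.9382


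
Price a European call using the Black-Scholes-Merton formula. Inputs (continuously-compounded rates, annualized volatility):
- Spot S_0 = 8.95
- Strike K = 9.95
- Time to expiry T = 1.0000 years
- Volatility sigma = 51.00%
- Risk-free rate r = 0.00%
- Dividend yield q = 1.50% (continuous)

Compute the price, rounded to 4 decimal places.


Answer: Price = 1.3737

Derivation:
d1 = (ln(S/K) + (r - q + 0.5*sigma^2) * T) / (sigma * sqrt(T)) = 0.01790388
d2 = d1 - sigma * sqrt(T) = -0.49209612
exp(-rT) = 1.00000000; exp(-qT) = 0.98511194
C = S_0 * exp(-qT) * N(d1) - K * exp(-rT) * N(d2)
N(d1) = 0.50714223; N(d2) = 0.31132570
C = 8.9500 * 0.98511194 * 0.50714223 - 9.9500 * 1.00000000 * 0.31132570 = 1.3737


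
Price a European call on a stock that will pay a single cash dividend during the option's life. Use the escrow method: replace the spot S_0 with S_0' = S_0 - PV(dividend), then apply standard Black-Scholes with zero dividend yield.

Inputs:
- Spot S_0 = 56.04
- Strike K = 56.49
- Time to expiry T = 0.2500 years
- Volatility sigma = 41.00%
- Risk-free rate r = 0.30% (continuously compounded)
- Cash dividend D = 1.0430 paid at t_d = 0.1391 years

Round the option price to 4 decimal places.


Answer: Price = 3.8606

Derivation:
PV(D) = D * exp(-r * t_d) = 1.0430 * 0.99958279 = 1.04256485
S_0' = S_0 - PV(D) = 56.0400 - 1.04256485 = 54.99743515
d1 = (ln(S_0'/K) + (r + sigma^2/2)*T) / (sigma*sqrt(T)) = -0.02446137
d2 = d1 - sigma*sqrt(T) = -0.22946137
exp(-rT) = 0.99925028
N(d1) = 0.49024230; N(d2) = 0.40925517
C = S_0' * N(d1) - K * exp(-rT) * N(d2) = 54.99743515 * 0.49024230 - 56.4900 * 0.99925028 * 0.40925517 = 3.8606


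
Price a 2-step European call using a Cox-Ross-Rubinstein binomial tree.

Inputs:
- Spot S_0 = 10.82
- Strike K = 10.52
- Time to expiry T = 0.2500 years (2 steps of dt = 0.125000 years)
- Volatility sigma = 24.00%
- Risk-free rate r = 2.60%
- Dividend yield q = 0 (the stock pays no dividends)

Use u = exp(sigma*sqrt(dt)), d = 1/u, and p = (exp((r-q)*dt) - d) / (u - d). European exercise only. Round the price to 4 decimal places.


Answer: Price = V(0,0) = 0.7159

Derivation:
dt = T/N = 0.125000
u = exp(sigma*sqrt(dt)) = 1.088557; d = 1/u = 0.918647
p = (exp((r-q)*dt) - d) / (u - d) = 0.497958
Discount per step: exp(-r*dt) = 0.996755
Stock lattice S(k, i) with i counting down-moves:
  k=0: S(0,0) = 10.8200
  k=1: S(1,0) = 11.7782; S(1,1) = 9.9398
  k=2: S(2,0) = 12.8212; S(2,1) = 10.8200; S(2,2) = 9.1311
Terminal payoffs V(N, i) = max(S_T - K, 0):
  V(2,0) = 2.301224; V(2,1) = 0.300000; V(2,2) = 0.000000
Backward induction: V(k, i) = exp(-r*dt) * [p * V(k+1, i) + (1-p) * V(k+1, i+1)].
  V(1,0) = exp(-r*dt) * [p*2.301224 + (1-p)*0.300000] = 1.292319
  V(1,1) = exp(-r*dt) * [p*0.300000 + (1-p)*0.000000] = 0.148903
  V(0,0) = exp(-r*dt) * [p*1.292319 + (1-p)*0.148903] = 0.715946


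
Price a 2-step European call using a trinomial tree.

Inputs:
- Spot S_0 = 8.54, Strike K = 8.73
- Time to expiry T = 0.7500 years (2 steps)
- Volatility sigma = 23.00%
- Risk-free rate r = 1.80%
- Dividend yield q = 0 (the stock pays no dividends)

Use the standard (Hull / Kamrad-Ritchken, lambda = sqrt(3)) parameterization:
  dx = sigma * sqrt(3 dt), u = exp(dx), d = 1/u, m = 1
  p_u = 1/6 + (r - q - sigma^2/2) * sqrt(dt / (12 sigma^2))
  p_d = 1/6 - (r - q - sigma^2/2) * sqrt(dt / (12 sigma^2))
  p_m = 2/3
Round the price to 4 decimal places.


dt = T/N = 0.375000; dx = sigma*sqrt(3*dt) = 0.243952
u = exp(dx) = 1.276283; d = 1/u = 0.783525
p_u = 0.160172, p_m = 0.666667, p_d = 0.173161
Discount per step: exp(-r*dt) = 0.993273
Stock lattice S(k, j) with j the centered position index:
  k=0: S(0,+0) = 8.5400
  k=1: S(1,-1) = 6.6913; S(1,+0) = 8.5400; S(1,+1) = 10.8995
  k=2: S(2,-2) = 5.2428; S(2,-1) = 6.6913; S(2,+0) = 8.5400; S(2,+1) = 10.8995; S(2,+2) = 13.9108
Terminal payoffs V(N, j) = max(S_T - K, 0):
  V(2,-2) = 0.000000; V(2,-1) = 0.000000; V(2,+0) = 0.000000; V(2,+1) = 2.169456; V(2,+2) = 5.180788
Backward induction: V(k, j) = exp(-r*dt) * [p_u * V(k+1, j+1) + p_m * V(k+1, j) + p_d * V(k+1, j-1)]
  V(1,-1) = exp(-r*dt) * [p_u*0.000000 + p_m*0.000000 + p_d*0.000000] = 0.000000
  V(1,+0) = exp(-r*dt) * [p_u*2.169456 + p_m*0.000000 + p_d*0.000000] = 0.345149
  V(1,+1) = exp(-r*dt) * [p_u*5.180788 + p_m*2.169456 + p_d*0.000000] = 2.260809
  V(0,+0) = exp(-r*dt) * [p_u*2.260809 + p_m*0.345149 + p_d*0.000000] = 0.588233

Answer: Price = V(0,0) = 0.5882


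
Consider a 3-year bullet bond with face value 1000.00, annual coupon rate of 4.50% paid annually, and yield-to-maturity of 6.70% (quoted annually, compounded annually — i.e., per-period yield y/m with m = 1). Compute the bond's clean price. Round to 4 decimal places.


Coupon per period c = face * coupon_rate / m = 45.000000
Periods per year m = 1; per-period yield y/m = 0.067000
Number of cashflows N = 3
Cashflows (t years, CF_t, discount factor 1/(1+y/m)^(m*t), PV):
  t = 1.0000: CF_t = 45.000000, DF = 0.937207, PV = 42.174321
  t = 2.0000: CF_t = 45.000000, DF = 0.878357, PV = 39.526074
  t = 3.0000: CF_t = 1045.000000, DF = 0.823203, PV = 860.246733
Price P = sum_t PV_t = 941.947128

Answer: Price = 941.9471


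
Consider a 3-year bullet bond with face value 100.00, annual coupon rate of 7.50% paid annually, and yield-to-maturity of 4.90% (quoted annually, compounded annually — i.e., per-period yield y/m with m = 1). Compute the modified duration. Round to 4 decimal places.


Coupon per period c = face * coupon_rate / m = 7.500000
Periods per year m = 1; per-period yield y/m = 0.049000
Number of cashflows N = 3
Cashflows (t years, CF_t, discount factor 1/(1+y/m)^(m*t), PV):
  t = 1.0000: CF_t = 7.500000, DF = 0.953289, PV = 7.149666
  t = 2.0000: CF_t = 7.500000, DF = 0.908760, PV = 6.815697
  t = 3.0000: CF_t = 107.500000, DF = 0.866310, PV = 93.128370
Price P = sum_t PV_t = 107.093733
First compute Macaulay numerator sum_t t * PV_t:
  t * PV_t at t = 1.0000: 7.149666
  t * PV_t at t = 2.0000: 13.631394
  t * PV_t at t = 3.0000: 279.385109
Macaulay duration D = 300.166169 / 107.093733 = 2.802836
Modified duration = D / (1 + y/m) = 2.802836 / (1 + 0.049000) = 2.671912

Answer: Modified duration = 2.6719


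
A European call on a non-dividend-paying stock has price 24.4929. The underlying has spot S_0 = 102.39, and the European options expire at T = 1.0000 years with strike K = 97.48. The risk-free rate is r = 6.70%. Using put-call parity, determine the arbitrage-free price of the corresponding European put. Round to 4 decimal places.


Put-call parity: C - P = S_0 * exp(-qT) - K * exp(-rT).
S_0 * exp(-qT) = 102.3900 * 1.00000000 = 102.39000000
K * exp(-rT) = 97.4800 * 0.93519520 = 91.16282823
P = C - S*exp(-qT) + K*exp(-rT)
P = 24.4929 - 102.39000000 + 91.16282823 = 13.2657

Answer: Put price = 13.2657


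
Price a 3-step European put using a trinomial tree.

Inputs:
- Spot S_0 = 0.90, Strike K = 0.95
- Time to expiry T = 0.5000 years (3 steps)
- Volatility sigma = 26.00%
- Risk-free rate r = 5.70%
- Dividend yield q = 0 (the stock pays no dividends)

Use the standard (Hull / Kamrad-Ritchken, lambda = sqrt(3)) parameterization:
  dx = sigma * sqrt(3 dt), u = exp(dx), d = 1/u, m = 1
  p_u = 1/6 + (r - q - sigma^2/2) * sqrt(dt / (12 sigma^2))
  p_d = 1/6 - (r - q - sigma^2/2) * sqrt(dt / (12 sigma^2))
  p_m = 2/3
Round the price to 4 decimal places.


dt = T/N = 0.166667; dx = sigma*sqrt(3*dt) = 0.183848
u = exp(dx) = 1.201833; d = 1/u = 0.832062
p_u = 0.177183, p_m = 0.666667, p_d = 0.156151
Discount per step: exp(-r*dt) = 0.990545
Stock lattice S(k, j) with j the centered position index:
  k=0: S(0,+0) = 0.9000
  k=1: S(1,-1) = 0.7489; S(1,+0) = 0.9000; S(1,+1) = 1.0816
  k=2: S(2,-2) = 0.6231; S(2,-1) = 0.7489; S(2,+0) = 0.9000; S(2,+1) = 1.0816; S(2,+2) = 1.3000
  k=3: S(3,-3) = 0.5185; S(3,-2) = 0.6231; S(3,-1) = 0.7489; S(3,+0) = 0.9000; S(3,+1) = 1.0816; S(3,+2) = 1.3000; S(3,+3) = 1.5623
Terminal payoffs V(N, j) = max(K - S_T, 0):
  V(3,-3) = 0.431546; V(3,-2) = 0.326905; V(3,-1) = 0.201144; V(3,+0) = 0.050000; V(3,+1) = 0.000000; V(3,+2) = 0.000000; V(3,+3) = 0.000000
Backward induction: V(k, j) = exp(-r*dt) * [p_u * V(k+1, j+1) + p_m * V(k+1, j) + p_d * V(k+1, j-1)]
  V(2,-2) = exp(-r*dt) * [p_u*0.201144 + p_m*0.326905 + p_d*0.431546] = 0.317927
  V(2,-1) = exp(-r*dt) * [p_u*0.050000 + p_m*0.201144 + p_d*0.326905] = 0.192167
  V(2,+0) = exp(-r*dt) * [p_u*0.000000 + p_m*0.050000 + p_d*0.201144] = 0.064130
  V(2,+1) = exp(-r*dt) * [p_u*0.000000 + p_m*0.000000 + p_d*0.050000] = 0.007734
  V(2,+2) = exp(-r*dt) * [p_u*0.000000 + p_m*0.000000 + p_d*0.000000] = 0.000000
  V(1,-1) = exp(-r*dt) * [p_u*0.064130 + p_m*0.192167 + p_d*0.317927] = 0.187331
  V(1,+0) = exp(-r*dt) * [p_u*0.007734 + p_m*0.064130 + p_d*0.192167] = 0.073430
  V(1,+1) = exp(-r*dt) * [p_u*0.000000 + p_m*0.007734 + p_d*0.064130] = 0.015026
  V(0,+0) = exp(-r*dt) * [p_u*0.015026 + p_m*0.073430 + p_d*0.187331] = 0.080103

Answer: Price = V(0,0) = 0.0801


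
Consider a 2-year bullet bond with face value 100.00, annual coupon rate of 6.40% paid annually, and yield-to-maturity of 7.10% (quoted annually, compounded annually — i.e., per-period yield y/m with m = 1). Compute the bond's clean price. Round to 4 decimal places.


Coupon per period c = face * coupon_rate / m = 6.400000
Periods per year m = 1; per-period yield y/m = 0.071000
Number of cashflows N = 2
Cashflows (t years, CF_t, discount factor 1/(1+y/m)^(m*t), PV):
  t = 1.0000: CF_t = 6.400000, DF = 0.933707, PV = 5.975724
  t = 2.0000: CF_t = 106.400000, DF = 0.871808, PV = 92.760416
Price P = sum_t PV_t = 98.736139

Answer: Price = 98.7361


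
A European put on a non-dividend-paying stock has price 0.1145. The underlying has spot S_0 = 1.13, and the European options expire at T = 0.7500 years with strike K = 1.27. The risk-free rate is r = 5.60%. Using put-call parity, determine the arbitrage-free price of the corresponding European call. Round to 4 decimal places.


Put-call parity: C - P = S_0 * exp(-qT) - K * exp(-rT).
S_0 * exp(-qT) = 1.1300 * 1.00000000 = 1.13000000
K * exp(-rT) = 1.2700 * 0.95886978 = 1.21776462
C = P + S*exp(-qT) - K*exp(-rT)
C = 0.1145 + 1.13000000 - 1.21776462 = 0.0267

Answer: Call price = 0.0267


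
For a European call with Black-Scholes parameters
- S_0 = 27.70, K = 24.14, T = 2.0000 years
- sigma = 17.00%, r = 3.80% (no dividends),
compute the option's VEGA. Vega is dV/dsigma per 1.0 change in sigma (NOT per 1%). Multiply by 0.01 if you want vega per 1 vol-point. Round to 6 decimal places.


d1 = 1.0085097885; d2 = 0.7680934829
phi(d1) = 0.2399116544; exp(-qT) = 1.0000000000; exp(-rT) = 0.9268162066
Vega = S * exp(-qT) * phi(d1) * sqrt(T) = 27.7000 * 1.0000000000 * 0.2399116544 * 1.4142135624 = 9.398231

Answer: Vega = 9.398231


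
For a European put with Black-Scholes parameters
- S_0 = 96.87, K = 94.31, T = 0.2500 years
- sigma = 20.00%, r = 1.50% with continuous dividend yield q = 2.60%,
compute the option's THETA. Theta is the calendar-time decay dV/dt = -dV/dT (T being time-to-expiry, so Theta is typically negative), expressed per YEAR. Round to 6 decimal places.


Answer: Theta = -7.729163

Derivation:
d1 = 0.2903264488; d2 = 0.1903264488
phi(d1) = 0.3824783393; exp(-qT) = 0.9935210793; exp(-rT) = 0.9962570225
Theta = -S*exp(-qT)*phi(d1)*sigma/(2*sqrt(T)) + r*K*exp(-rT)*N(-d2) - q*S*exp(-qT)*N(-d1)
N(-d1) = 0.3857832533; N(-d2) = 0.4245266646; sqrt(T) = 0.5000000000
Term 1 = -96.8700 * 0.9935210793 * 0.3824783393 * 0.2000 / (2 * 0.5000000000) = -7.3621256663
Term 2 = 0.0150 * 94.3100 * 0.9962570225 * 0.4245266646 = 0.5983087761
Term 3 = -0.0260 * 96.8700 * 0.9935210793 * 0.3857832533 = -0.9653462297
Theta = -7.3621256663 + (0.5983087761) + (-0.9653462297) = -7.729163


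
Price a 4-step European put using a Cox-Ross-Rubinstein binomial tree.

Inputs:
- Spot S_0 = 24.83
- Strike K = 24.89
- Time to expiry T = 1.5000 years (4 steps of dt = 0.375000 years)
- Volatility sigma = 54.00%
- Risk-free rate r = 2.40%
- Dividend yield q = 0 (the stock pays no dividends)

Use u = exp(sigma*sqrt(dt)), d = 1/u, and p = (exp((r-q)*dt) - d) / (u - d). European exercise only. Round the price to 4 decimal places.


dt = T/N = 0.375000
u = exp(sigma*sqrt(dt)) = 1.391916; d = 1/u = 0.718434
p = (exp((r-q)*dt) - d) / (u - d) = 0.431499
Discount per step: exp(-r*dt) = 0.991040
Stock lattice S(k, i) with i counting down-moves:
  k=0: S(0,0) = 24.8300
  k=1: S(1,0) = 34.5613; S(1,1) = 17.8387
  k=2: S(2,0) = 48.1064; S(2,1) = 24.8300; S(2,2) = 12.8159
  k=3: S(3,0) = 66.9600; S(3,1) = 34.5613; S(3,2) = 17.8387; S(3,3) = 9.2074
  k=4: S(4,0) = 93.2027; S(4,1) = 48.1064; S(4,2) = 24.8300; S(4,3) = 12.8159; S(4,4) = 6.6149
Terminal payoffs V(N, i) = max(K - S_T, 0):
  V(4,0) = 0.000000; V(4,1) = 0.000000; V(4,2) = 0.060000; V(4,3) = 12.074052; V(4,4) = 18.275077
Backward induction: V(k, i) = exp(-r*dt) * [p * V(k+1, i) + (1-p) * V(k+1, i+1)].
  V(3,0) = exp(-r*dt) * [p*0.000000 + (1-p)*0.000000] = 0.000000
  V(3,1) = exp(-r*dt) * [p*0.000000 + (1-p)*0.060000] = 0.033804
  V(3,2) = exp(-r*dt) * [p*0.060000 + (1-p)*12.074052] = 6.828273
  V(3,3) = exp(-r*dt) * [p*12.074052 + (1-p)*18.275077] = 15.459579
  V(2,0) = exp(-r*dt) * [p*0.000000 + (1-p)*0.033804] = 0.019046
  V(2,1) = exp(-r*dt) * [p*0.033804 + (1-p)*6.828273] = 3.861558
  V(2,2) = exp(-r*dt) * [p*6.828273 + (1-p)*15.459579] = 11.630040
  V(1,0) = exp(-r*dt) * [p*0.019046 + (1-p)*3.861558] = 2.183777
  V(1,1) = exp(-r*dt) * [p*3.861558 + (1-p)*11.630040] = 8.203783
  V(0,0) = exp(-r*dt) * [p*2.183777 + (1-p)*8.203783] = 5.555930

Answer: Price = V(0,0) = 5.5559


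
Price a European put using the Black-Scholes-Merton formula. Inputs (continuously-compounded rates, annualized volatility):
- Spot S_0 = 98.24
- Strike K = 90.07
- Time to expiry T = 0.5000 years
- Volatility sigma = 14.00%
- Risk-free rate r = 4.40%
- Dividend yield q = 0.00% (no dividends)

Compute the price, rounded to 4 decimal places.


Answer: Price = 0.6324

Derivation:
d1 = (ln(S/K) + (r - q + 0.5*sigma^2) * T) / (sigma * sqrt(T)) = 1.14880930
d2 = d1 - sigma * sqrt(T) = 1.04981435
exp(-rT) = 0.97824024; exp(-qT) = 1.00000000
P = K * exp(-rT) * N(-d2) - S_0 * exp(-qT) * N(-d1)
N(-d1) = 0.12531731; N(-d2) = 0.14690174
P = 90.0700 * 0.97824024 * 0.14690174 - 98.2400 * 1.00000000 * 0.12531731 = 0.6324


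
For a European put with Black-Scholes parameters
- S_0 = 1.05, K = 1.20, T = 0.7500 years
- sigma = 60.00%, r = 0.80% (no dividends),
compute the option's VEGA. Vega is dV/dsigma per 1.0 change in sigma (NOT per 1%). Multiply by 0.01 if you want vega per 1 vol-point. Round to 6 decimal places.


Answer: Vega = 0.362731

Derivation:
d1 = 0.0143733416; d2 = -0.5052419007
phi(d1) = 0.3989010732; exp(-qT) = 1.0000000000; exp(-rT) = 0.9940179641
Vega = S * exp(-qT) * phi(d1) * sqrt(T) = 1.0500 * 1.0000000000 * 0.3989010732 * 0.8660254038 = 0.362731


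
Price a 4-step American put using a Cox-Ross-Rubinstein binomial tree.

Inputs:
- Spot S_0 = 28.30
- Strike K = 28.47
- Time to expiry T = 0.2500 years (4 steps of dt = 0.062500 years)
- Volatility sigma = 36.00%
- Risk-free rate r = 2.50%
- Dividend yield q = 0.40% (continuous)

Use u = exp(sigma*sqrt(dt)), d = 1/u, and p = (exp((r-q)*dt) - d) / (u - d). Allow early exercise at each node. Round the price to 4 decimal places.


Answer: Price = V(0,0) = 1.9776

Derivation:
dt = T/N = 0.062500
u = exp(sigma*sqrt(dt)) = 1.094174; d = 1/u = 0.913931
p = (exp((r-q)*dt) - d) / (u - d) = 0.484802
Discount per step: exp(-r*dt) = 0.998439
Stock lattice S(k, i) with i counting down-moves:
  k=0: S(0,0) = 28.3000
  k=1: S(1,0) = 30.9651; S(1,1) = 25.8643
  k=2: S(2,0) = 33.8813; S(2,1) = 28.3000; S(2,2) = 23.6381
  k=3: S(3,0) = 37.0720; S(3,1) = 30.9651; S(3,2) = 25.8643; S(3,3) = 21.6036
  k=4: S(4,0) = 40.5632; S(4,1) = 33.8813; S(4,2) = 28.3000; S(4,3) = 23.6381; S(4,4) = 19.7442
Terminal payoffs V(N, i) = max(K - S_T, 0):
  V(4,0) = 0.000000; V(4,1) = 0.000000; V(4,2) = 0.170000; V(4,3) = 4.831853; V(4,4) = 8.725760
Backward induction: V(k, i) = exp(-r*dt) * [p * V(k+1, i) + (1-p) * V(k+1, i+1)]; then take max(V_cont, immediate exercise) for American.
  V(3,0) = exp(-r*dt) * [p*0.000000 + (1-p)*0.000000] = 0.000000; exercise = 0.000000; V(3,0) = max -> 0.000000
  V(3,1) = exp(-r*dt) * [p*0.000000 + (1-p)*0.170000] = 0.087447; exercise = 0.000000; V(3,1) = max -> 0.087447
  V(3,2) = exp(-r*dt) * [p*0.170000 + (1-p)*4.831853] = 2.567763; exercise = 2.605747; V(3,2) = max -> 2.605747
  V(3,3) = exp(-r*dt) * [p*4.831853 + (1-p)*8.725760] = 6.827311; exercise = 6.866360; V(3,3) = max -> 6.866360
  V(2,0) = exp(-r*dt) * [p*0.000000 + (1-p)*0.087447] = 0.044982; exercise = 0.000000; V(2,0) = max -> 0.044982
  V(2,1) = exp(-r*dt) * [p*0.087447 + (1-p)*2.605747] = 1.382709; exercise = 0.170000; V(2,1) = max -> 1.382709
  V(2,2) = exp(-r*dt) * [p*2.605747 + (1-p)*6.866360] = 4.793312; exercise = 4.831853; V(2,2) = max -> 4.831853
  V(1,0) = exp(-r*dt) * [p*0.044982 + (1-p)*1.382709] = 0.733030; exercise = 0.000000; V(1,0) = max -> 0.733030
  V(1,1) = exp(-r*dt) * [p*1.382709 + (1-p)*4.831853] = 3.154769; exercise = 2.605747; V(1,1) = max -> 3.154769
  V(0,0) = exp(-r*dt) * [p*0.733030 + (1-p)*3.154769] = 1.977613; exercise = 0.170000; V(0,0) = max -> 1.977613


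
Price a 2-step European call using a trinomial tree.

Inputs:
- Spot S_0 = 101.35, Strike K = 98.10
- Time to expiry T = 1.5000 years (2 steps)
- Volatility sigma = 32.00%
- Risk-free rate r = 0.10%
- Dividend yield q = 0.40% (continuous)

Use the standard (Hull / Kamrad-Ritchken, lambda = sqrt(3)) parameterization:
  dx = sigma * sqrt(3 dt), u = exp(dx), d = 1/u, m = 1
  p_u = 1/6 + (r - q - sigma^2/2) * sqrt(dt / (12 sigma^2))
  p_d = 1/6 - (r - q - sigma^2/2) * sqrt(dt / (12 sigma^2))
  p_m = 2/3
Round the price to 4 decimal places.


dt = T/N = 0.750000; dx = sigma*sqrt(3*dt) = 0.480000
u = exp(dx) = 1.616074; d = 1/u = 0.618783
p_u = 0.124323, p_m = 0.666667, p_d = 0.209010
Discount per step: exp(-r*dt) = 0.999250
Stock lattice S(k, j) with j the centered position index:
  k=0: S(0,+0) = 101.3500
  k=1: S(1,-1) = 62.7137; S(1,+0) = 101.3500; S(1,+1) = 163.7891
  k=2: S(2,-2) = 38.8062; S(2,-1) = 62.7137; S(2,+0) = 101.3500; S(2,+1) = 163.7891; S(2,+2) = 264.6954
Terminal payoffs V(N, j) = max(S_T - K, 0):
  V(2,-2) = 0.000000; V(2,-1) = 0.000000; V(2,+0) = 3.250000; V(2,+1) = 65.689141; V(2,+2) = 166.595438
Backward induction: V(k, j) = exp(-r*dt) * [p_u * V(k+1, j+1) + p_m * V(k+1, j) + p_d * V(k+1, j-1)]
  V(1,-1) = exp(-r*dt) * [p_u*3.250000 + p_m*0.000000 + p_d*0.000000] = 0.403747
  V(1,+0) = exp(-r*dt) * [p_u*65.689141 + p_m*3.250000 + p_d*0.000000] = 10.325585
  V(1,+1) = exp(-r*dt) * [p_u*166.595438 + p_m*65.689141 + p_d*3.250000] = 65.134806
  V(0,+0) = exp(-r*dt) * [p_u*65.134806 + p_m*10.325585 + p_d*0.403747] = 15.054565

Answer: Price = V(0,0) = 15.0546


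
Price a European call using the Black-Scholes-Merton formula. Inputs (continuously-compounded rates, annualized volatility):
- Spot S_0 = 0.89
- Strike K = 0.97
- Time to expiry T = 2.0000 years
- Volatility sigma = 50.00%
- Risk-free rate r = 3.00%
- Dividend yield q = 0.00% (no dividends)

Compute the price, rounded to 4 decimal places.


d1 = (ln(S/K) + (r - q + 0.5*sigma^2) * T) / (sigma * sqrt(T)) = 0.31667833
d2 = d1 - sigma * sqrt(T) = -0.39042846
exp(-rT) = 0.94176453; exp(-qT) = 1.00000000
C = S_0 * exp(-qT) * N(d1) - K * exp(-rT) * N(d2)
N(d1) = 0.62425615; N(d2) = 0.34810987
C = 0.8900 * 1.00000000 * 0.62425615 - 0.9700 * 0.94176453 * 0.34810987 = 0.2376

Answer: Price = 0.2376


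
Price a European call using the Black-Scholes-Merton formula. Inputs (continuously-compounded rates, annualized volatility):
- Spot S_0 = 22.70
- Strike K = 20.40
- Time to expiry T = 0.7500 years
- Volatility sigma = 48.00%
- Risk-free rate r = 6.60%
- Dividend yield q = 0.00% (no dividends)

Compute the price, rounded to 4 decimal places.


Answer: Price = 5.3480

Derivation:
d1 = (ln(S/K) + (r - q + 0.5*sigma^2) * T) / (sigma * sqrt(T)) = 0.58391769
d2 = d1 - sigma * sqrt(T) = 0.16822549
exp(-rT) = 0.95170516; exp(-qT) = 1.00000000
C = S_0 * exp(-qT) * N(d1) - K * exp(-rT) * N(d2)
N(d1) = 0.72036215; N(d2) = 0.56679706
C = 22.7000 * 1.00000000 * 0.72036215 - 20.4000 * 0.95170516 * 0.56679706 = 5.3480


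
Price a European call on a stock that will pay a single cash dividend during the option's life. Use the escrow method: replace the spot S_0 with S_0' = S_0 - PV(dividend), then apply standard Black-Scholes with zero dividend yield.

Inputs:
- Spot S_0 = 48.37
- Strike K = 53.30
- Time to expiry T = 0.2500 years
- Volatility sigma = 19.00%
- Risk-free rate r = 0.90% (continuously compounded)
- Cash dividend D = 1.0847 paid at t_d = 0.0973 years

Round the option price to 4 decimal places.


PV(D) = D * exp(-r * t_d) = 1.0847 * 0.99912468 = 1.08375054
S_0' = S_0 - PV(D) = 48.3700 - 1.08375054 = 47.28624946
d1 = (ln(S_0'/K) + (r + sigma^2/2)*T) / (sigma*sqrt(T)) = -1.18899250
d2 = d1 - sigma*sqrt(T) = -1.28399250
exp(-rT) = 0.99775253
N(d1) = 0.11722131; N(d2) = 0.09957229
C = S_0' * N(d1) - K * exp(-rT) * N(d2) = 47.28624946 * 0.11722131 - 53.3000 * 0.99775253 * 0.09957229 = 0.2477

Answer: Price = 0.2477
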